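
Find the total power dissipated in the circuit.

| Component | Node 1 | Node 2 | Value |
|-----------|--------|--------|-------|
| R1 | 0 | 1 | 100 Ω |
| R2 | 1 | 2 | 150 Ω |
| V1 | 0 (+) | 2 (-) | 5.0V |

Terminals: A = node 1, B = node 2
Nodal analysis, taking node 2 as the 0 V reference.
Source V1 fixes V_0 = 5 V.
KCL at each unknown node (sum of currents leaving = 0; resistances in Ω):
  Node 1: (V_1 - 5)/100 + (V_1 - 0)/150 = 0
Collecting terms: 0.01667 × V_1 = 0.05  =>  V_1 = 3 V
Power in each resistor, P = (ΔV)²/R:
  P_R1 = (5 - 3)²/100 = 0.04 W
  P_R2 = (3 - 0)²/150 = 0.06 W
P_total = P_R1 + P_R2 = 0.1 W

Final answer: 0.1 W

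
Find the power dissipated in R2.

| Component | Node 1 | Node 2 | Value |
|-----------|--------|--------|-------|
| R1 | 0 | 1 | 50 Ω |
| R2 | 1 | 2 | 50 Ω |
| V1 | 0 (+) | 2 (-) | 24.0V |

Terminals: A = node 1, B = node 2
Nodal analysis, taking node 2 as the 0 V reference.
Source V1 fixes V_0 = 24 V.
KCL at each unknown node (sum of currents leaving = 0; resistances in Ω):
  Node 1: (V_1 - 24)/50 + (V_1 - 0)/50 = 0
Collecting terms: 0.04 × V_1 = 0.48  =>  V_1 = 12 V
I_R2 = (V_1 - V_2)/R2 = (12 - 0)/50 = 0.24 A
P_R2 = I_R2² × R2 = (0.24)² × 50 = 2.88 W

Final answer: 2.88 W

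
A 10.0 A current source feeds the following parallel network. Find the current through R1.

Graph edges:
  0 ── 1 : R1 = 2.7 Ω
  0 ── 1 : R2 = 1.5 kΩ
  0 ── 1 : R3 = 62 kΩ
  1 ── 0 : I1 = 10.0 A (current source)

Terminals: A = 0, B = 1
All resistors sit directly between nodes 0 and 1, so they are in parallel and share one voltage V; the full source current 10 A splits among them.
1/R_par = 1/2.7 + 1/1500 + 1/62000 = 0.3711 S  =>  R_par = 2.695 Ω
V = I × R_par = 10 × 2.695 = 26.95 V
I_R1 = V/R1 = 26.95/2.7 = 9.982 A

Final answer: 9.982 A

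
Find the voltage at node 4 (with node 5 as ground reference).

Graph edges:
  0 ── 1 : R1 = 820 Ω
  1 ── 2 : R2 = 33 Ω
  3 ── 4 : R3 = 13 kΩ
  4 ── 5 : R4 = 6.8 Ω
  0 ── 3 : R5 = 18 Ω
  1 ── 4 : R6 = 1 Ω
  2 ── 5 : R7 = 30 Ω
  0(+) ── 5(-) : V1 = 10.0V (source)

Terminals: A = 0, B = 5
Nodal analysis, taking node 5 as the 0 V reference.
Source V1 fixes V_0 = 10 V.
KCL at each unknown node (sum of currents leaving = 0; resistances in Ω):
  Node 1: (V_1 - 10)/820 + (V_1 - V_2)/33 + (V_1 - V_4)/1 = 0
  Node 2: (V_2 - V_1)/33 + (V_2 - 0)/30 = 0
  Node 3: (V_3 - V_4)/13000 + (V_3 - 10)/18 = 0
  Node 4: (V_4 - V_3)/13000 + (V_4 - 0)/6.8 + (V_4 - V_1)/1 = 0
Collecting terms (coefficients in siemens):
  1.032·V_1 - 0.0303·V_2 - 1·V_4 = 0.0122
  0.06364·V_2 - 0.0303·V_1 = 0
  0.05563·V_3 - 0.00007692·V_4 = 0.5556
  1.147·V_4 - 1·V_1 - 0.00007692·V_3 = 0
Solving these 4 simultaneous equations (Gaussian elimination) gives:
  V_1 = 0.08851 V, V_2 = 0.04215 V, V_3 = 9.986 V, V_4 = 0.07782 V
The requested potential is V_4 = 0.07782 V.

Final answer: V_4 = 0.07782 V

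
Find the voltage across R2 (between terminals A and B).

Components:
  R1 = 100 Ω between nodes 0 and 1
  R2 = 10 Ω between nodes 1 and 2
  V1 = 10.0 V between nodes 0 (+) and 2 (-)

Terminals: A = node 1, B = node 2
R1 and R2 are in series across V1 (node 0 → node 1 → node 2), and the output A–B is taken across R2, so this is a voltage divider.
Series current: I = V1/(R1 + R2) = 10/(100 + 10) = 10/110 = 0.09091 A
V_R2 = I × R2 = V1 × R2/(R1 + R2) = 10 × 10/110 = 0.9091 V

Final answer: 0.9091 V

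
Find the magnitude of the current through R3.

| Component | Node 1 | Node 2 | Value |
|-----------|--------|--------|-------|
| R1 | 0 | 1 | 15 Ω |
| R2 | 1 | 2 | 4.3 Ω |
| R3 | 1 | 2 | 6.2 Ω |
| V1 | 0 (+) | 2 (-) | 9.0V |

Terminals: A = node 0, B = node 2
Nodal analysis, taking node 2 as the 0 V reference.
Source V1 fixes V_0 = 9 V.
KCL at each unknown node (sum of currents leaving = 0; resistances in Ω):
  Node 1: (V_1 - 9)/15 + (V_1 - 0)/4.3 + (V_1 - 0)/6.2 = 0
Collecting terms: 0.4605 × V_1 = 0.6  =>  V_1 = 1.303 V
I_R3 = (V_1 - V_2)/R3 = (1.303 - 0)/6.2 = 0.2101 A
|I_R3| = 0.2101 A

Final answer: |I_R3| = 0.2101 A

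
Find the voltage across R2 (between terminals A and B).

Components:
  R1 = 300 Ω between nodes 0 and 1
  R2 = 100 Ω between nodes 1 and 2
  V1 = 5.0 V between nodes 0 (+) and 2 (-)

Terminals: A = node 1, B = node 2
R1 and R2 are in series across V1 (node 0 → node 1 → node 2), and the output A–B is taken across R2, so this is a voltage divider.
Series current: I = V1/(R1 + R2) = 5/(300 + 100) = 5/400 = 0.0125 A
V_R2 = I × R2 = V1 × R2/(R1 + R2) = 5 × 100/400 = 1.25 V

Final answer: 1.25 V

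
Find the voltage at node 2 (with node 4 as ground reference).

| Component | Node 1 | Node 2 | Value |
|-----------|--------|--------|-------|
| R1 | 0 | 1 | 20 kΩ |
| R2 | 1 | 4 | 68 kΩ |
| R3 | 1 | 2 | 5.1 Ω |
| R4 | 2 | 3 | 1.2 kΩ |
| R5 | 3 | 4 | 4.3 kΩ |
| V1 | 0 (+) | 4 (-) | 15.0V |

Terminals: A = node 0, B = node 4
Nodal analysis, taking node 4 as the 0 V reference.
Source V1 fixes V_0 = 15 V.
KCL at each unknown node (sum of currents leaving = 0; resistances in Ω):
  Node 1: (V_1 - 15)/20000 + (V_1 - 0)/68000 + (V_1 - V_2)/5.1 = 0
  Node 2: (V_2 - V_1)/5.1 + (V_2 - V_3)/1200 = 0
  Node 3: (V_3 - V_2)/1200 + (V_3 - 0)/4300 = 0
Collecting terms (coefficients in siemens):
  0.1961·V_1 - 0.1961·V_2 = 0.00075
  0.1969·V_2 - 0.1961·V_1 - 0.0008333·V_3 = 0
  0.001066·V_3 - 0.0008333·V_2 = 0
Solving these 3 simultaneous equations (Gaussian elimination) gives:
  V_1 = 3.044 V, V_2 = 3.042 V, V_3 = 2.378 V
The requested potential is V_2 = 3.042 V.

Final answer: V_2 = 3.042 V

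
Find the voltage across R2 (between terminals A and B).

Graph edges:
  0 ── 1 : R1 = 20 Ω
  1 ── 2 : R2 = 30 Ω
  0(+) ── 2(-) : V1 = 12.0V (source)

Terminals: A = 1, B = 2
R1 and R2 are in series across V1 (node 0 → node 1 → node 2), and the output A–B is taken across R2, so this is a voltage divider.
Series current: I = V1/(R1 + R2) = 12/(20 + 30) = 12/50 = 0.24 A
V_R2 = I × R2 = V1 × R2/(R1 + R2) = 12 × 30/50 = 7.2 V

Final answer: 7.2 V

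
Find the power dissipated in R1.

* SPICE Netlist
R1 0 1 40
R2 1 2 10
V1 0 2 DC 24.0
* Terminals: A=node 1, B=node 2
Nodal analysis, taking node 2 as the 0 V reference.
Source V1 fixes V_0 = 24 V.
KCL at each unknown node (sum of currents leaving = 0; resistances in Ω):
  Node 1: (V_1 - 24)/40 + (V_1 - 0)/10 = 0
Collecting terms: 0.125 × V_1 = 0.6  =>  V_1 = 4.8 V
I_R1 = (V_0 - V_1)/R1 = (24 - 4.8)/40 = 0.48 A
P_R1 = I_R1² × R1 = (0.48)² × 40 = 9.216 W

Final answer: 9.216 W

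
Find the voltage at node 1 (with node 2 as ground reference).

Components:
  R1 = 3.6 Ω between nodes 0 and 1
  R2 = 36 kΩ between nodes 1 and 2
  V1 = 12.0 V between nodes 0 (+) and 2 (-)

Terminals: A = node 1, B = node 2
Nodal analysis, taking node 2 as the 0 V reference.
Source V1 fixes V_0 = 12 V.
KCL at each unknown node (sum of currents leaving = 0; resistances in Ω):
  Node 1: (V_1 - 12)/3.6 + (V_1 - 0)/36000 = 0
Collecting terms: 0.2778 × V_1 = 3.333  =>  V_1 = 12 V
The requested potential is V_1 = 12 V.

Final answer: V_1 = 12 V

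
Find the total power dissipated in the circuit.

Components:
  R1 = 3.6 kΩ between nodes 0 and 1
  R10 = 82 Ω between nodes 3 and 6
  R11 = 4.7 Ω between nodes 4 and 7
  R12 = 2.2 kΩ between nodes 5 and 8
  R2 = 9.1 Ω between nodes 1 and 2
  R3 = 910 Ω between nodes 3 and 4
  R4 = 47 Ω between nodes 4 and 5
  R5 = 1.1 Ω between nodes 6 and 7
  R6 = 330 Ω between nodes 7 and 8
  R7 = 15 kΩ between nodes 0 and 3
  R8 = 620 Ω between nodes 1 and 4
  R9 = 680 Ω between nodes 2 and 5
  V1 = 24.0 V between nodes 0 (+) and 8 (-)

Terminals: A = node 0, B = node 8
Nodal analysis, taking node 8 as the 0 V reference.
Source V1 fixes V_0 = 24 V.
KCL at each unknown node (sum of currents leaving = 0; resistances in Ω):
  Node 1: (V_1 - 24)/3600 + (V_1 - V_2)/9.1 + (V_1 - V_4)/620 = 0
  Node 2: (V_2 - V_1)/9.1 + (V_2 - V_5)/680 = 0
  Node 3: (V_3 - V_4)/910 + (V_3 - 24)/15000 + (V_3 - V_6)/82 = 0
  Node 4: (V_4 - V_3)/910 + (V_4 - V_5)/47 + (V_4 - V_1)/620 + (V_4 - V_7)/4.7 = 0
  Node 5: (V_5 - V_4)/47 + (V_5 - V_2)/680 + (V_5 - 0)/2200 = 0
  Node 6: (V_6 - V_7)/1.1 + (V_6 - V_3)/82 = 0
  Node 7: (V_7 - V_6)/1.1 + (V_7 - 0)/330 + (V_7 - V_4)/4.7 = 0
Collecting terms (coefficients in siemens):
  0.1118·V_1 - 0.1099·V_2 - 0.001613·V_4 = 0.006667
  0.1114·V_2 - 0.1099·V_1 - 0.001471·V_5 = 0
  0.01336·V_3 - 0.001099·V_4 - 0.0122·V_6 = 0.0016
  0.2368·V_4 - 0.001613·V_1 - 0.001099·V_3 - 0.02128·V_5 - 0.2128·V_7 = 0
  0.0232·V_5 - 0.001471·V_2 - 0.02128·V_4 = 0
  0.9213·V_6 - 0.0122·V_3 - 0.9091·V_7 = 0
  1.125·V_7 - 0.2128·V_4 - 0.9091·V_6 = 0
Solving these 7 simultaneous equations (Gaussian elimination) gives:
  V_1 = 3.89 V, V_2 = 3.867 V, V_3 = 2.122 V, V_4 = 2.031 V
  V_5 = 2.107 V, V_6 = 2.01 V, V_7 = 2.009 V
Power in each resistor, P = (ΔV)²/R:
  P_R1 = (24 - 3.89)²/3600 = 0.1123 W
  P_R2 = (3.89 - 3.867)²/9.1 = 0.00006091 W
  P_R3 = (2.122 - 2.031)²/910 = 0.000009041 W
  P_R4 = (2.031 - 2.107)²/47 = 0.0001248 W
  P_R5 = (2.01 - 2.009)²/1.1 = 0.000002031 W
  P_R6 = (2.009 - 0)²/330 = 0.01223 W
  P_R7 = (24 - 2.122)²/15000 = 0.03191 W
  P_R8 = (3.89 - 2.031)²/620 = 0.005576 W
  P_R9 = (3.867 - 2.107)²/680 = 0.004551 W
  P_R10 = (2.122 - 2.01)²/82 = 0.0001514 W
  P_R11 = (2.031 - 2.009)²/4.7 = 0.0001051 W
  P_R12 = (2.107 - 0)²/2200 = 0.002019 W
P_total = P_R1 + P_R2 + P_R3 + P_R4 + P_R5 + P_R6 + P_R7 + P_R8 + P_R9 + P_R10 + P_R11 + P_R12 = 0.1691 W

Final answer: 0.1691 W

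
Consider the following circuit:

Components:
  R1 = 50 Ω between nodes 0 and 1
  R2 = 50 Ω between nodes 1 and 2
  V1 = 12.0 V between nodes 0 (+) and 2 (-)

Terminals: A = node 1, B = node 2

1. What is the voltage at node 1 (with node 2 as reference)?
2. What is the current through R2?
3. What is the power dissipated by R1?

Nodal analysis, taking node 2 as the 0 V reference.
Source V1 fixes V_0 = 12 V.
KCL at each unknown node (sum of currents leaving = 0; resistances in Ω):
  Node 1: (V_1 - 12)/50 + (V_1 - 0)/50 = 0
Collecting terms: 0.04 × V_1 = 0.24  =>  V_1 = 6 V
Part 1:
  Read off the nodal solution: V_1 = 6 V
Part 2:
  I_R2 = (V_1 - V_2)/R2 = (6 - 0)/50 = 0.12 A
  Magnitude: I_R2 = 0.12 A
Part 3:
  I_R1 = (V_0 - V_1)/R1 = (12 - 6)/50 = 0.12 A
  P_R1 = I_R1² × R1 = (0.12)² × 50 = 0.72 W

Final answers:
1. V_1 = 6 V
2. I_R2 = 0.12 A
3. P_R1 = 0.72 W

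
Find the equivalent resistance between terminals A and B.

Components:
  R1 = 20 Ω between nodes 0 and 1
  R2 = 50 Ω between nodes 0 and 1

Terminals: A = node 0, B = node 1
Reduce the network between node 0 (A) and node 1 (B) by series/parallel combination:
  Rp1 = R1 ‖ R2 (parallel, both between nodes 0 and 1) = 1/(1/20 + 1/50) = 14.29 Ω
R_eq = 14.29 Ω

Final answer: 14.29 Ω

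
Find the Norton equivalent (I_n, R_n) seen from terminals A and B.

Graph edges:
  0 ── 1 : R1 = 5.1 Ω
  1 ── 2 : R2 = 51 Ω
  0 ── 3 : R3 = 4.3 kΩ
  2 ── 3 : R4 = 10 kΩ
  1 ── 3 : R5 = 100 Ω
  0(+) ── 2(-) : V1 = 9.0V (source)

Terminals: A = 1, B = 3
Find the Thévenin equivalent first; then I_n = V_th/R_th and R_n = R_th.
Step 1 — V_th is the open-circuit voltage V_A - V_B (nothing connected across the terminals).
Nodal analysis, taking node 2 as the 0 V reference.
Source V1 fixes V_0 = 9 V.
KCL at each unknown node (sum of currents leaving = 0; resistances in Ω):
  Node 1: (V_1 - 9)/5.1 + (V_1 - 0)/51 + (V_1 - V_3)/100 = 0
  Node 3: (V_3 - 9)/4300 + (V_3 - 0)/10000 + (V_3 - V_1)/100 = 0
Collecting terms (coefficients in siemens):
  0.2257·V_1 - 0.01·V_3 = 1.765
  0.01033·V_3 - 0.01·V_1 = 0.002093
Determinant D = (0.2257)(0.01033) - (-0.01)(-0.01) = 0.002232
V_1 = [(1.765)(0.01033) - (-0.01)(0.002093)]/D = 8.179 V
V_3 = [(0.2257)(0.002093) - (1.765)(-0.01)]/D = 8.118 V
V_th = V_1 - V_3 = 8.179 - 8.118 = 0.06068 V
Step 2 — R_th: zero the source — replace V1 by a short circuit (node 2 merges into node 0) — and find the resistance seen between A (node 1) and B (node 3).
Reduce the network between node 1 (A) and node 3 (B) by series/parallel combination:
  Rp1 = R1 ‖ R2 (parallel, both between nodes 0 and 1) = 1/(1/5.1 + 1/51) = 4.636 Ω
  Rp2 = R3 ‖ R4 (parallel, both between nodes 0 and 3) = 1/(1/4300 + 1/10000) = 3007 Ω
  Rs1 = Rp1 + Rp2 (series, joined only at node 0) = 4.636 + 3007 = 3012 Ω
  Rp3 = R5 ‖ Rs1 (parallel, both between nodes 1 and 3) = 1/(1/100 + 1/3012) = 96.79 Ω
R_th = 96.79 Ω
I_n = V_th/R_th = 0.06068/96.79 = 0.0006269 A, and R_n = R_th = 96.79 Ω

Final answer: I_n = 0.0006269 A, R_n = 96.79 Ω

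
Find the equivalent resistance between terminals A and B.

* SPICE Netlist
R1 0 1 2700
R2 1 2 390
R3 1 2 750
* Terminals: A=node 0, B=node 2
Reduce the network between node 0 (A) and node 2 (B) by series/parallel combination:
  Rp1 = R2 ‖ R3 (parallel, both between nodes 1 and 2) = 1/(1/390 + 1/750) = 256.6 Ω
  Rs1 = R1 + Rp1 (series, joined only at node 1) = 2700 + 256.6 = 2957 Ω
R_eq = 2.957 kΩ

Final answer: 2.957 kΩ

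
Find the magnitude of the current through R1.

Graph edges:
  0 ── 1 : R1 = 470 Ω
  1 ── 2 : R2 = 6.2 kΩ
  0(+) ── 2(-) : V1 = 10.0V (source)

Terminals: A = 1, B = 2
Nodal analysis, taking node 2 as the 0 V reference.
Source V1 fixes V_0 = 10 V.
KCL at each unknown node (sum of currents leaving = 0; resistances in Ω):
  Node 1: (V_1 - 10)/470 + (V_1 - 0)/6200 = 0
Collecting terms: 0.002289 × V_1 = 0.02128  =>  V_1 = 9.295 V
I_R1 = (V_0 - V_1)/R1 = (10 - 9.295)/470 = 0.001499 A
|I_R1| = 0.001499 A

Final answer: |I_R1| = 0.001499 A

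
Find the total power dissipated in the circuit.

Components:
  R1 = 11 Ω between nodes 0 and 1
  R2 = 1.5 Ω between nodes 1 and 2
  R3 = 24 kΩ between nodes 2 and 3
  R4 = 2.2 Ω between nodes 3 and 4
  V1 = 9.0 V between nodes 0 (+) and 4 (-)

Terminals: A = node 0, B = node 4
Nodal analysis, taking node 4 as the 0 V reference.
Source V1 fixes V_0 = 9 V.
KCL at each unknown node (sum of currents leaving = 0; resistances in Ω):
  Node 1: (V_1 - 9)/11 + (V_1 - V_2)/1.5 = 0
  Node 2: (V_2 - V_1)/1.5 + (V_2 - V_3)/24000 = 0
  Node 3: (V_3 - V_2)/24000 + (V_3 - 0)/2.2 = 0
Collecting terms (coefficients in siemens):
  0.7576·V_1 - 0.6667·V_2 = 0.8182
  0.6667·V_2 - 0.6667·V_1 - 0.00004167·V_3 = 0
  0.4546·V_3 - 0.00004167·V_2 = 0
Solving these 3 simultaneous equations (Gaussian elimination) gives:
  V_1 = 8.996 V, V_2 = 8.995 V, V_3 = 0.0008245 V
Power in each resistor, P = (ΔV)²/R:
  P_R1 = (9 - 8.996)²/11 = 0.000001545 W
  P_R2 = (8.996 - 8.995)²/1.5 = 0.0000002107 W
  P_R3 = (8.995 - 0.0008245)²/24000 = 0.003371 W
  P_R4 = (0.0008245 - 0)²/2.2 = 0.000000309 W
P_total = P_R1 + P_R2 + P_R3 + P_R4 = 0.003373 W

Final answer: 0.003373 W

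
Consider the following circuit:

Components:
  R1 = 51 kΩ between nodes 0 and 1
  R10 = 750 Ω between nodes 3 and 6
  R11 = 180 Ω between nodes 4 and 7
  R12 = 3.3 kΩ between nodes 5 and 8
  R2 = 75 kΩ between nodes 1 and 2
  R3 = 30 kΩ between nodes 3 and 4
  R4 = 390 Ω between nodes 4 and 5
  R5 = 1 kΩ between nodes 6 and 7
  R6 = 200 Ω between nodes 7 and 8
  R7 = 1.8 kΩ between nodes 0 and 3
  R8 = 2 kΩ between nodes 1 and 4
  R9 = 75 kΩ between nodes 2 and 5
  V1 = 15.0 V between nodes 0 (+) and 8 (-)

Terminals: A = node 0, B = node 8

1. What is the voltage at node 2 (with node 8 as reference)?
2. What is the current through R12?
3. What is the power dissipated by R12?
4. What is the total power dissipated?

Nodal analysis, taking node 8 as the 0 V reference.
Source V1 fixes V_0 = 15 V.
KCL at each unknown node (sum of currents leaving = 0; resistances in Ω):
  Node 1: (V_1 - 15)/51000 + (V_1 - V_2)/75000 + (V_1 - V_4)/2000 = 0
  Node 2: (V_2 - V_1)/75000 + (V_2 - V_5)/75000 = 0
  Node 3: (V_3 - V_4)/30000 + (V_3 - 15)/1800 + (V_3 - V_6)/750 = 0
  Node 4: (V_4 - V_3)/30000 + (V_4 - V_5)/390 + (V_4 - V_1)/2000 + (V_4 - V_7)/180 = 0
  Node 5: (V_5 - V_4)/390 + (V_5 - V_2)/75000 + (V_5 - 0)/3300 = 0
  Node 6: (V_6 - V_7)/1000 + (V_6 - V_3)/750 = 0
  Node 7: (V_7 - V_6)/1000 + (V_7 - 0)/200 + (V_7 - V_4)/180 = 0
Collecting terms (coefficients in siemens):
  0.0005329·V_1 - 0.00001333·V_2 - 0.0005·V_4 = 0.0002941
  0.00002667·V_2 - 0.00001333·V_1 - 0.00001333·V_5 = 0
  0.001922·V_3 - 0.00003333·V_4 - 0.001333·V_6 = 0.008333
  0.008653·V_4 - 0.0005·V_1 - 0.00003333·V_3 - 0.002564·V_5 - 0.005556·V_7 = 0
  0.00288·V_5 - 0.00001333·V_2 - 0.002564·V_4 = 0
  0.002333·V_6 - 0.001333·V_3 - 0.001·V_7 = 0
  0.01156·V_7 - 0.005556·V_4 - 0.001·V_6 = 0
Solving these 7 simultaneous equations (Gaussian elimination) gives:
  V_1 = 1.398 V, V_2 = 1.09 V, V_3 = 7.614 V, V_4 = 0.8724 V
  V_5 = 0.7817 V, V_6 = 4.705 V, V_7 = 0.8266 V
Part 1:
  Read off the nodal solution: V_2 = 1.09 V
Part 2:
  I_R12 = (V_5 - V_8)/R12 = (0.7817 - 0)/3300 = 0.0002369 A
  Magnitude: I_R12 = 0.0002369 A
Part 3:
  I_R12 = (V_5 - V_8)/R12 = (0.7817 - 0)/3300 = 0.0002369 A
  P_R12 = I_R12² × R12 = (0.0002369)² × 3300 = 0.0001852 W
Part 4:
  Power in each resistor, P = (ΔV)²/R:
    P_R1 = (15 - 1.398)²/51000 = 0.003628 W
    P_R2 = (1.398 - 1.09)²/75000 = 0.000001265 W
    P_R3 = (7.614 - 0.8724)²/30000 = 0.001515 W
    P_R4 = (0.8724 - 0.7817)²/390 = 0.00002113 W
    P_R5 = (4.705 - 0.8266)²/1000 = 0.01504 W
    P_R6 = (0.8266 - 0)²/200 = 0.003417 W
    P_R7 = (15 - 7.614)²/1800 = 0.03031 W
    P_R8 = (1.398 - 0.8724)²/2000 = 0.0001379 W
    P_R9 = (1.09 - 0.7817)²/75000 = 0.000001265 W
    P_R10 = (7.614 - 4.705)²/750 = 0.01128 W
    P_R11 = (0.8724 - 0.8266)²/180 = 0.00001166 W
    P_R12 = (0.7817 - 0)²/3300 = 0.0001852 W
  P_total = P_R1 + P_R2 + P_R3 + P_R4 + P_R5 + P_R6 + P_R7 + P_R8 + P_R9 + P_R10 + P_R11 + P_R12 = 0.06555 W

Final answers:
1. V_2 = 1.09 V
2. I_R12 = 0.0002369 A
3. P_R12 = 0.0001852 W
4. P_total = 0.06555 W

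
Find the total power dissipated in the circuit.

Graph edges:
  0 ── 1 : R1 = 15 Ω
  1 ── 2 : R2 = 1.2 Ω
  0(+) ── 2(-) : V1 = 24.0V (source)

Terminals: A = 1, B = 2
Nodal analysis, taking node 2 as the 0 V reference.
Source V1 fixes V_0 = 24 V.
KCL at each unknown node (sum of currents leaving = 0; resistances in Ω):
  Node 1: (V_1 - 24)/15 + (V_1 - 0)/1.2 = 0
Collecting terms: 0.9 × V_1 = 1.6  =>  V_1 = 1.778 V
Power in each resistor, P = (ΔV)²/R:
  P_R1 = (24 - 1.778)²/15 = 32.92 W
  P_R2 = (1.778 - 0)²/1.2 = 2.634 W
P_total = P_R1 + P_R2 = 35.56 W

Final answer: 35.56 W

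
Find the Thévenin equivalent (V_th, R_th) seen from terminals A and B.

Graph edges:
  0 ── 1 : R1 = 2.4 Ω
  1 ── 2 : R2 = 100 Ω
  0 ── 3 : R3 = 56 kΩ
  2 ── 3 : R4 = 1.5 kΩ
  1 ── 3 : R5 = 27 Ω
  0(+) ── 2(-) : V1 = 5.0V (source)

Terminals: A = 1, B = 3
Step 1 — V_th is the open-circuit voltage V_A - V_B (nothing connected across the terminals).
Nodal analysis, taking node 2 as the 0 V reference.
Source V1 fixes V_0 = 5 V.
KCL at each unknown node (sum of currents leaving = 0; resistances in Ω):
  Node 1: (V_1 - 5)/2.4 + (V_1 - 0)/100 + (V_1 - V_3)/27 = 0
  Node 3: (V_3 - 5)/56000 + (V_3 - 0)/1500 + (V_3 - V_1)/27 = 0
Collecting terms (coefficients in siemens):
  0.4637·V_1 - 0.03704·V_3 = 2.083
  0.03772·V_3 - 0.03704·V_1 = 0.00008929
Determinant D = (0.4637)(0.03772) - (-0.03704)(-0.03704) = 0.01612
V_1 = [(2.083)(0.03772) - (-0.03704)(0.00008929)]/D = 4.875 V
V_3 = [(0.4637)(0.00008929) - (2.083)(-0.03704)]/D = 4.789 V
V_th = V_1 - V_3 = 4.875 - 4.789 = 0.0861 V
Step 2 — R_th: zero the source — replace V1 by a short circuit (node 2 merges into node 0) — and find the resistance seen between A (node 1) and B (node 3).
Reduce the network between node 1 (A) and node 3 (B) by series/parallel combination:
  Rp1 = R1 ‖ R2 (parallel, both between nodes 0 and 1) = 1/(1/2.4 + 1/100) = 2.344 Ω
  Rp2 = R3 ‖ R4 (parallel, both between nodes 0 and 3) = 1/(1/56000 + 1/1500) = 1461 Ω
  Rs1 = Rp1 + Rp2 (series, joined only at node 0) = 2.344 + 1461 = 1463 Ω
  Rp3 = R5 ‖ Rs1 (parallel, both between nodes 1 and 3) = 1/(1/27 + 1/1463) = 26.51 Ω
R_th = 26.51 Ω

Final answer: V_th = 0.0861 V, R_th = 26.51 Ω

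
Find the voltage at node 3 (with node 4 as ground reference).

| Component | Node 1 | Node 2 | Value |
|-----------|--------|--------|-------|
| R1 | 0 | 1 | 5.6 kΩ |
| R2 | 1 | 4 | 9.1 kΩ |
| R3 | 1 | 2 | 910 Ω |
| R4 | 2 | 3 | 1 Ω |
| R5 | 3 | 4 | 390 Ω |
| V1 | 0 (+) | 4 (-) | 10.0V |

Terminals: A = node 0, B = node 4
Nodal analysis, taking node 4 as the 0 V reference.
Source V1 fixes V_0 = 10 V.
KCL at each unknown node (sum of currents leaving = 0; resistances in Ω):
  Node 1: (V_1 - 10)/5600 + (V_1 - 0)/9100 + (V_1 - V_2)/910 = 0
  Node 2: (V_2 - V_1)/910 + (V_2 - V_3)/1 = 0
  Node 3: (V_3 - V_2)/1 + (V_3 - 0)/390 = 0
Collecting terms (coefficients in siemens):
  0.001387·V_1 - 0.001099·V_2 = 0.001786
  1.001·V_2 - 0.001099·V_1 - 1·V_3 = 0
  1.003·V_3 - 1·V_2 = 0
Solving these 3 simultaneous equations (Gaussian elimination) gives:
  V_1 = 1.689 V, V_2 = 0.5077 V, V_3 = 0.5064 V
The requested potential is V_3 = 0.5064 V.

Final answer: V_3 = 0.5064 V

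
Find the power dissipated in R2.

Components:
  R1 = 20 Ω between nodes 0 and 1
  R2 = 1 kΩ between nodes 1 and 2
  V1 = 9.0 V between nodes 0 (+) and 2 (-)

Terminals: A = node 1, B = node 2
Nodal analysis, taking node 2 as the 0 V reference.
Source V1 fixes V_0 = 9 V.
KCL at each unknown node (sum of currents leaving = 0; resistances in Ω):
  Node 1: (V_1 - 9)/20 + (V_1 - 0)/1000 = 0
Collecting terms: 0.051 × V_1 = 0.45  =>  V_1 = 8.824 V
I_R2 = (V_1 - V_2)/R2 = (8.824 - 0)/1000 = 0.008824 A
P_R2 = I_R2² × R2 = (0.008824)² × 1000 = 0.07785 W

Final answer: 0.07785 W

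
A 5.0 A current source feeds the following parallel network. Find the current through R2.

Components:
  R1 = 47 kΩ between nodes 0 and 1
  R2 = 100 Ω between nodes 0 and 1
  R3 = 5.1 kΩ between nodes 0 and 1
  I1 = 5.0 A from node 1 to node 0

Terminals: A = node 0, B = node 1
All resistors sit directly between nodes 0 and 1, so they are in parallel and share one voltage V; the full source current 5 A splits among them.
1/R_par = 1/47000 + 1/100 + 1/5100 = 0.01022 S  =>  R_par = 97.87 Ω
V = I × R_par = 5 × 97.87 = 489.4 V
I_R2 = V/R2 = 489.4/100 = 4.894 A

Final answer: 4.894 A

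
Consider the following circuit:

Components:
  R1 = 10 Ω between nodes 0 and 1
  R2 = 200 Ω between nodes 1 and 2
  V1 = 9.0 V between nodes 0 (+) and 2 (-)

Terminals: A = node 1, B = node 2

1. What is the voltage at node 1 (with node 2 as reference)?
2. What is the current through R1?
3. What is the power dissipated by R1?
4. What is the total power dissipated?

Nodal analysis, taking node 2 as the 0 V reference.
Source V1 fixes V_0 = 9 V.
KCL at each unknown node (sum of currents leaving = 0; resistances in Ω):
  Node 1: (V_1 - 9)/10 + (V_1 - 0)/200 = 0
Collecting terms: 0.105 × V_1 = 0.9  =>  V_1 = 8.571 V
Part 1:
  Read off the nodal solution: V_1 = 8.571 V
Part 2:
  I_R1 = (V_0 - V_1)/R1 = (9 - 8.571)/10 = 0.04286 A
  Magnitude: I_R1 = 0.04286 A
Part 3:
  I_R1 = (V_0 - V_1)/R1 = (9 - 8.571)/10 = 0.04286 A
  P_R1 = I_R1² × R1 = (0.04286)² × 10 = 0.01837 W
Part 4:
  Power in each resistor, P = (ΔV)²/R:
    P_R1 = (9 - 8.571)²/10 = 0.01837 W
    P_R2 = (8.571 - 0)²/200 = 0.3673 W
  P_total = P_R1 + P_R2 = 0.3857 W

Final answers:
1. V_1 = 8.571 V
2. I_R1 = 0.04286 A
3. P_R1 = 0.01837 W
4. P_total = 0.3857 W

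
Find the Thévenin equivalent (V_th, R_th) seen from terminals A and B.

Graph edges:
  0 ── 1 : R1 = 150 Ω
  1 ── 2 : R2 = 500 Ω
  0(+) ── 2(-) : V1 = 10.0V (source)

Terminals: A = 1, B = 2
Step 1 — V_th is the open-circuit voltage V_A - V_B (nothing connected across the terminals).
Nodal analysis, taking node 2 as the 0 V reference.
Source V1 fixes V_0 = 10 V.
KCL at each unknown node (sum of currents leaving = 0; resistances in Ω):
  Node 1: (V_1 - 10)/150 + (V_1 - 0)/500 = 0
Collecting terms: 0.008667 × V_1 = 0.06667  =>  V_1 = 7.692 V
V_th = V_1 - V_2 = 7.692 - 0 = 7.692 V
Step 2 — R_th: zero the source — replace V1 by a short circuit (node 2 merges into node 0) — and find the resistance seen between A (node 1) and B (node 0).
Reduce the network between node 1 (A) and node 0 (B) by series/parallel combination:
  Rp1 = R1 ‖ R2 (parallel, both between nodes 0 and 1) = 1/(1/150 + 1/500) = 115.4 Ω
R_th = 115.4 Ω

Final answer: V_th = 7.692 V, R_th = 115.4 Ω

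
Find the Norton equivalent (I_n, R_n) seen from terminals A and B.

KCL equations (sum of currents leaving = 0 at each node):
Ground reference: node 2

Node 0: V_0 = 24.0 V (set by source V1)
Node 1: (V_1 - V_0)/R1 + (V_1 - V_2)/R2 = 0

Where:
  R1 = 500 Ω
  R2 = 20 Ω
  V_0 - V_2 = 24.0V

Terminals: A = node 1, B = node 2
Find the Thévenin equivalent first; then I_n = V_th/R_th and R_n = R_th.
Step 1 — V_th is the open-circuit voltage V_A - V_B (nothing connected across the terminals).
Nodal analysis, taking node 2 as the 0 V reference.
Source V1 fixes V_0 = 24 V.
KCL at each unknown node (sum of currents leaving = 0; resistances in Ω):
  Node 1: (V_1 - 24)/500 + (V_1 - 0)/20 = 0
Collecting terms: 0.052 × V_1 = 0.048  =>  V_1 = 0.9231 V
V_th = V_1 - V_2 = 0.9231 - 0 = 0.9231 V
Step 2 — R_th: zero the source — replace V1 by a short circuit (node 2 merges into node 0) — and find the resistance seen between A (node 1) and B (node 0).
Reduce the network between node 1 (A) and node 0 (B) by series/parallel combination:
  Rp1 = R1 ‖ R2 (parallel, both between nodes 0 and 1) = 1/(1/500 + 1/20) = 19.23 Ω
R_th = 19.23 Ω
I_n = V_th/R_th = 0.9231/19.23 = 0.048 A, and R_n = R_th = 19.23 Ω

Final answer: I_n = 0.048 A, R_n = 19.23 Ω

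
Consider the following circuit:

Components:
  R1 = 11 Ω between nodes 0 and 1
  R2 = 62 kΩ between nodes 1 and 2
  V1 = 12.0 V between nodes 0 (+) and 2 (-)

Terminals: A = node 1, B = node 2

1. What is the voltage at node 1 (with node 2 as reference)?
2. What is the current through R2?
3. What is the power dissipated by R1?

Nodal analysis, taking node 2 as the 0 V reference.
Source V1 fixes V_0 = 12 V.
KCL at each unknown node (sum of currents leaving = 0; resistances in Ω):
  Node 1: (V_1 - 12)/11 + (V_1 - 0)/62000 = 0
Collecting terms: 0.09093 × V_1 = 1.091  =>  V_1 = 12 V
Part 1:
  Read off the nodal solution: V_1 = 12 V
Part 2:
  I_R2 = (V_1 - V_2)/R2 = (12 - 0)/62000 = 0.0001935 A
  Magnitude: I_R2 = 0.0001935 A
Part 3:
  I_R1 = (V_0 - V_1)/R1 = (12 - 12)/11 = 0.0001935 A
  P_R1 = I_R1² × R1 = (0.0001935)² × 11 = 0.0000004119 W

Final answers:
1. V_1 = 12 V
2. I_R2 = 0.0001935 A
3. P_R1 = 4.119e-07 W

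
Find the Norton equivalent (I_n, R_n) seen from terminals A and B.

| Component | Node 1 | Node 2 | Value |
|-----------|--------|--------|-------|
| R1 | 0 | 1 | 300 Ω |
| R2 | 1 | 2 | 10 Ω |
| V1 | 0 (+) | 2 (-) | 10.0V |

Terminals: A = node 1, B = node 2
Find the Thévenin equivalent first; then I_n = V_th/R_th and R_n = R_th.
Step 1 — V_th is the open-circuit voltage V_A - V_B (nothing connected across the terminals).
Nodal analysis, taking node 2 as the 0 V reference.
Source V1 fixes V_0 = 10 V.
KCL at each unknown node (sum of currents leaving = 0; resistances in Ω):
  Node 1: (V_1 - 10)/300 + (V_1 - 0)/10 = 0
Collecting terms: 0.1033 × V_1 = 0.03333  =>  V_1 = 0.3226 V
V_th = V_1 - V_2 = 0.3226 - 0 = 0.3226 V
Step 2 — R_th: zero the source — replace V1 by a short circuit (node 2 merges into node 0) — and find the resistance seen between A (node 1) and B (node 0).
Reduce the network between node 1 (A) and node 0 (B) by series/parallel combination:
  Rp1 = R1 ‖ R2 (parallel, both between nodes 0 and 1) = 1/(1/300 + 1/10) = 9.677 Ω
R_th = 9.677 Ω
I_n = V_th/R_th = 0.3226/9.677 = 0.03333 A, and R_n = R_th = 9.677 Ω

Final answer: I_n = 0.03333 A, R_n = 9.677 Ω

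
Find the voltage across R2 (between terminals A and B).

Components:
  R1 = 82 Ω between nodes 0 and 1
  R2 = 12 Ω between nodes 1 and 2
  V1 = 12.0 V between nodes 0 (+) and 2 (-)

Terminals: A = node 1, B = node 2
R1 and R2 are in series across V1 (node 0 → node 1 → node 2), and the output A–B is taken across R2, so this is a voltage divider.
Series current: I = V1/(R1 + R2) = 12/(82 + 12) = 12/94 = 0.1277 A
V_R2 = I × R2 = V1 × R2/(R1 + R2) = 12 × 12/94 = 1.532 V

Final answer: 1.532 V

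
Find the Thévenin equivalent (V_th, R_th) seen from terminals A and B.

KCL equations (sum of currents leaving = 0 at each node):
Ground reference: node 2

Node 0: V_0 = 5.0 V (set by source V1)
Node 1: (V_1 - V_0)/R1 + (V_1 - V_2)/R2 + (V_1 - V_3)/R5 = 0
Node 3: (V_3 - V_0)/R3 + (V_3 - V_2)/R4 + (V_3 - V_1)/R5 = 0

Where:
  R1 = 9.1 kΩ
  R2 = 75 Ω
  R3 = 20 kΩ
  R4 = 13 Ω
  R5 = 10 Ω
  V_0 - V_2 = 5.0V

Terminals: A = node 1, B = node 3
Step 1 — V_th is the open-circuit voltage V_A - V_B (nothing connected across the terminals).
Nodal analysis, taking node 2 as the 0 V reference.
Source V1 fixes V_0 = 5 V.
KCL at each unknown node (sum of currents leaving = 0; resistances in Ω):
  Node 1: (V_1 - 5)/9100 + (V_1 - 0)/75 + (V_1 - V_3)/10 = 0
  Node 3: (V_3 - 5)/20000 + (V_3 - 0)/13 + (V_3 - V_1)/10 = 0
Collecting terms (coefficients in siemens):
  0.1134·V_1 - 0.1·V_3 = 0.0005495
  0.177·V_3 - 0.1·V_1 = 0.00025
Determinant D = (0.1134)(0.177) - (-0.1)(-0.1) = 0.01008
V_1 = [(0.0005495)(0.177) - (-0.1)(0.00025)]/D = 0.01213 V
V_3 = [(0.1134)(0.00025) - (0.0005495)(-0.1)]/D = 0.008267 V
V_th = V_1 - V_3 = 0.01213 - 0.008267 = 0.003864 V
Step 2 — R_th: zero the source — replace V1 by a short circuit (node 2 merges into node 0) — and find the resistance seen between A (node 1) and B (node 3).
Reduce the network between node 1 (A) and node 3 (B) by series/parallel combination:
  Rp1 = R1 ‖ R2 (parallel, both between nodes 0 and 1) = 1/(1/9100 + 1/75) = 74.39 Ω
  Rp2 = R3 ‖ R4 (parallel, both between nodes 0 and 3) = 1/(1/20000 + 1/13) = 12.99 Ω
  Rs1 = Rp1 + Rp2 (series, joined only at node 0) = 74.39 + 12.99 = 87.38 Ω
  Rp3 = R5 ‖ Rs1 (parallel, both between nodes 1 and 3) = 1/(1/10 + 1/87.38) = 8.973 Ω
R_th = 8.973 Ω

Final answer: V_th = 0.003864 V, R_th = 8.973 Ω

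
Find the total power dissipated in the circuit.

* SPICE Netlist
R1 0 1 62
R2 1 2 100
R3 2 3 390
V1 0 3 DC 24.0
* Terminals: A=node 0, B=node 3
Nodal analysis, taking node 3 as the 0 V reference.
Source V1 fixes V_0 = 24 V.
KCL at each unknown node (sum of currents leaving = 0; resistances in Ω):
  Node 1: (V_1 - 24)/62 + (V_1 - V_2)/100 = 0
  Node 2: (V_2 - V_1)/100 + (V_2 - 0)/390 = 0
Collecting terms (coefficients in siemens):
  0.02613·V_1 - 0.01·V_2 = 0.3871
  0.01256·V_2 - 0.01·V_1 = 0
Determinant D = (0.02613)(0.01256) - (-0.01)(-0.01) = 0.0002283
V_1 = [(0.3871)(0.01256) - (-0.01)(0)]/D = 21.3 V
V_2 = [(0.02613)(0) - (0.3871)(-0.01)]/D = 16.96 V
Power in each resistor, P = (ΔV)²/R:
  P_R1 = (24 - 21.3)²/62 = 0.1172 W
  P_R2 = (21.3 - 16.96)²/100 = 0.189 W
  P_R3 = (16.96 - 0)²/390 = 0.7372 W
P_total = P_R1 + P_R2 + P_R3 = 1.043 W

Final answer: 1.043 W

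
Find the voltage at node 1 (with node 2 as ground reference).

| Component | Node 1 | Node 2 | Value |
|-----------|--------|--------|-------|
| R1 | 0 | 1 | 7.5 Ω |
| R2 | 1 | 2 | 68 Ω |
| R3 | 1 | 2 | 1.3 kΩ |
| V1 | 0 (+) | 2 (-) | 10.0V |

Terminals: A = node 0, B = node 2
Nodal analysis, taking node 2 as the 0 V reference.
Source V1 fixes V_0 = 10 V.
KCL at each unknown node (sum of currents leaving = 0; resistances in Ω):
  Node 1: (V_1 - 10)/7.5 + (V_1 - 0)/68 + (V_1 - 0)/1300 = 0
Collecting terms: 0.1488 × V_1 = 1.333  =>  V_1 = 8.96 V
The requested potential is V_1 = 8.96 V.

Final answer: V_1 = 8.96 V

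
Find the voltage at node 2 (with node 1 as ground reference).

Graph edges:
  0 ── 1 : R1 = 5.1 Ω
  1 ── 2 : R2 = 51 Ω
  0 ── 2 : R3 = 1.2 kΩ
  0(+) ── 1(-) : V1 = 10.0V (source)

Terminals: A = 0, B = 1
Nodal analysis, taking node 1 as the 0 V reference.
Source V1 fixes V_0 = 10 V.
KCL at each unknown node (sum of currents leaving = 0; resistances in Ω):
  Node 2: (V_2 - 0)/51 + (V_2 - 10)/1200 = 0
Collecting terms: 0.02044 × V_2 = 0.008333  =>  V_2 = 0.4077 V
The requested potential is V_2 = 0.4077 V.

Final answer: V_2 = 0.4077 V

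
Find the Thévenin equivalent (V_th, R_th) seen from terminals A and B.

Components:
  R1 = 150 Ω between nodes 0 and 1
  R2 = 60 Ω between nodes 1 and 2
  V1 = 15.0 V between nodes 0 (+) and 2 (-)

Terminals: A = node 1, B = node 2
Step 1 — V_th is the open-circuit voltage V_A - V_B (nothing connected across the terminals).
Nodal analysis, taking node 2 as the 0 V reference.
Source V1 fixes V_0 = 15 V.
KCL at each unknown node (sum of currents leaving = 0; resistances in Ω):
  Node 1: (V_1 - 15)/150 + (V_1 - 0)/60 = 0
Collecting terms: 0.02333 × V_1 = 0.1  =>  V_1 = 4.286 V
V_th = V_1 - V_2 = 4.286 - 0 = 4.286 V
Step 2 — R_th: zero the source — replace V1 by a short circuit (node 2 merges into node 0) — and find the resistance seen between A (node 1) and B (node 0).
Reduce the network between node 1 (A) and node 0 (B) by series/parallel combination:
  Rp1 = R1 ‖ R2 (parallel, both between nodes 0 and 1) = 1/(1/150 + 1/60) = 42.86 Ω
R_th = 42.86 Ω

Final answer: V_th = 4.286 V, R_th = 42.86 Ω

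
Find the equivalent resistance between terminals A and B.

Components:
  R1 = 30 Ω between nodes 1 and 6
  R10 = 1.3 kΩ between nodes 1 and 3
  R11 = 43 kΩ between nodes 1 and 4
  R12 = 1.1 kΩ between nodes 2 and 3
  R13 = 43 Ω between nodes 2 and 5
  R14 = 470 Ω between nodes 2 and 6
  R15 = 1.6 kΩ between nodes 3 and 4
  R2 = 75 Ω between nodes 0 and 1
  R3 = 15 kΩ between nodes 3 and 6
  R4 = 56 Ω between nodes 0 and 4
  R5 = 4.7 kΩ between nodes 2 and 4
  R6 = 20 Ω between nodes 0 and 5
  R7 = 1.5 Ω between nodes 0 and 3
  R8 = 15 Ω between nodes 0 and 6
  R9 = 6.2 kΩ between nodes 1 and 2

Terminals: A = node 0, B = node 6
The network is not a plain series/parallel combination. Inject a 1 A test current into terminal A (node 0) and return it from terminal B (node 6); then R_eq = V_A / (1 A).
Nodal analysis, taking node 6 as the 0 V reference.
Current source I_test pushes 1 A into node 0 and draws it out of node 6.
KCL at each unknown node (sum of currents leaving = 0; resistances in Ω):
  Node 0: (V_0 - V_1)/75 + (V_0 - V_4)/56 + (V_0 - V_5)/20 + (V_0 - V_3)/1.5 + (V_0 - 0)/15 - 1 = 0
  Node 1: (V_1 - V_0)/75 + (V_1 - 0)/30 + (V_1 - V_2)/6200 + (V_1 - V_3)/1300 + (V_1 - V_4)/43000 = 0
  Node 2: (V_2 - V_1)/6200 + (V_2 - V_4)/4700 + (V_2 - V_3)/1100 + (V_2 - V_5)/43 + (V_2 - 0)/470 = 0
  Node 3: (V_3 - V_0)/1.5 + (V_3 - V_1)/1300 + (V_3 - V_2)/1100 + (V_3 - 0)/15000 + (V_3 - V_4)/1600 = 0
  Node 4: (V_4 - V_0)/56 + (V_4 - V_1)/43000 + (V_4 - V_2)/4700 + (V_4 - V_3)/1600 = 0
  Node 5: (V_5 - V_0)/20 + (V_5 - V_2)/43 = 0
Collecting terms (coefficients in siemens):
  0.8145·V_0 - 0.01333·V_1 - 0.6667·V_3 - 0.01786·V_4 - 0.05·V_5 = 1
  0.04762·V_1 - 0.01333·V_0 - 0.0001613·V_2 - 0.0007692·V_3 - 0.00002326·V_4 = 0
  0.02667·V_2 - 0.0001613·V_1 - 0.0009091·V_3 - 0.0002128·V_4 - 0.02326·V_5 = 0
  0.669·V_3 - 0.6667·V_0 - 0.0007692·V_1 - 0.0009091·V_2 - 0.000625·V_4 = 0
  0.01872·V_4 - 0.01786·V_0 - 0.00002326·V_1 - 0.0002128·V_2 - 0.000625·V_3 = 0
  0.07326·V_5 - 0.05·V_0 - 0.02326·V_2 = 0
Solving these 6 simultaneous equations (Gaussian elimination) gives:
  V_0 = 12.72 V, V_1 = 3.812 V, V_2 = 11.24 V, V_3 = 12.71 V
  V_4 = 12.69 V, V_5 = 12.25 V
R_eq = V_0 / 1 A = 12.72 Ω

Final answer: 12.72 Ω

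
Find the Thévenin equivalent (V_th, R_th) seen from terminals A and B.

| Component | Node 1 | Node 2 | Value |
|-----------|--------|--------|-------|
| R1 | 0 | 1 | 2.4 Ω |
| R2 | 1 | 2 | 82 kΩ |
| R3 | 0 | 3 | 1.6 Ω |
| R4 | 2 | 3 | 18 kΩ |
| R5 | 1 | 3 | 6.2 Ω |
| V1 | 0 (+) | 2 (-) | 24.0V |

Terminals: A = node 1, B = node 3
Step 1 — V_th is the open-circuit voltage V_A - V_B (nothing connected across the terminals).
Nodal analysis, taking node 2 as the 0 V reference.
Source V1 fixes V_0 = 24 V.
KCL at each unknown node (sum of currents leaving = 0; resistances in Ω):
  Node 1: (V_1 - 24)/2.4 + (V_1 - 0)/82000 + (V_1 - V_3)/6.2 = 0
  Node 3: (V_3 - 24)/1.6 + (V_3 - 0)/18000 + (V_3 - V_1)/6.2 = 0
Collecting terms (coefficients in siemens):
  0.578·V_1 - 0.1613·V_3 = 10
  0.7863·V_3 - 0.1613·V_1 = 15
Determinant D = (0.578)(0.7863) - (-0.1613)(-0.1613) = 0.4285
V_1 = [(10)(0.7863) - (-0.1613)(15)]/D = 24 V
V_3 = [(0.578)(15) - (10)(-0.1613)]/D = 24 V
V_th = V_1 - V_3 = 24 - 24 = 0.0008697 V
Step 2 — R_th: zero the source — replace V1 by a short circuit (node 2 merges into node 0) — and find the resistance seen between A (node 1) and B (node 3).
Reduce the network between node 1 (A) and node 3 (B) by series/parallel combination:
  Rp1 = R1 ‖ R2 (parallel, both between nodes 0 and 1) = 1/(1/2.4 + 1/82000) = 2.4 Ω
  Rp2 = R3 ‖ R4 (parallel, both between nodes 0 and 3) = 1/(1/1.6 + 1/18000) = 1.6 Ω
  Rs1 = Rp1 + Rp2 (series, joined only at node 0) = 2.4 + 1.6 = 4 Ω
  Rp3 = R5 ‖ Rs1 (parallel, both between nodes 1 and 3) = 1/(1/6.2 + 1/4) = 2.431 Ω
R_th = 2.431 Ω

Final answer: V_th = 0.0008697 V, R_th = 2.431 Ω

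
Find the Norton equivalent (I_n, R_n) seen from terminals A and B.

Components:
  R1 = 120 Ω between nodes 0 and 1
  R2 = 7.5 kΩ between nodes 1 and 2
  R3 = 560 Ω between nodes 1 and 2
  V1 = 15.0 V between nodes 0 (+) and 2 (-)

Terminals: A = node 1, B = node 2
Find the Thévenin equivalent first; then I_n = V_th/R_th and R_n = R_th.
Step 1 — V_th is the open-circuit voltage V_A - V_B (nothing connected across the terminals).
Nodal analysis, taking node 2 as the 0 V reference.
Source V1 fixes V_0 = 15 V.
KCL at each unknown node (sum of currents leaving = 0; resistances in Ω):
  Node 1: (V_1 - 15)/120 + (V_1 - 0)/7500 + (V_1 - 0)/560 = 0
Collecting terms: 0.01025 × V_1 = 0.125  =>  V_1 = 12.19 V
V_th = V_1 - V_2 = 12.19 - 0 = 12.19 V
Step 2 — R_th: zero the source — replace V1 by a short circuit (node 2 merges into node 0) — and find the resistance seen between A (node 1) and B (node 0).
Reduce the network between node 1 (A) and node 0 (B) by series/parallel combination:
  Rp1 = R1 ‖ R2 ‖ R3 (parallel, all between nodes 0 and 1) = 1/(1/120 + 1/7500 + 1/560) = 97.54 Ω
R_th = 97.54 Ω
I_n = V_th/R_th = 12.19/97.54 = 0.125 A, and R_n = R_th = 97.54 Ω

Final answer: I_n = 0.125 A, R_n = 97.54 Ω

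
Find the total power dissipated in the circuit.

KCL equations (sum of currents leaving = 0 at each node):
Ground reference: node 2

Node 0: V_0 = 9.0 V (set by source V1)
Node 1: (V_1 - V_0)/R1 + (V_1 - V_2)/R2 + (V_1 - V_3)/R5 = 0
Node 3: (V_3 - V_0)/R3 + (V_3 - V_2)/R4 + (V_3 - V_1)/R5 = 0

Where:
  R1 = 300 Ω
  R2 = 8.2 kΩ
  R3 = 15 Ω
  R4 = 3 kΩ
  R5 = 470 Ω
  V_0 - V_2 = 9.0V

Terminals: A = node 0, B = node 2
Nodal analysis, taking node 2 as the 0 V reference.
Source V1 fixes V_0 = 9 V.
KCL at each unknown node (sum of currents leaving = 0; resistances in Ω):
  Node 1: (V_1 - 9)/300 + (V_1 - 0)/8200 + (V_1 - V_3)/470 = 0
  Node 3: (V_3 - 9)/15 + (V_3 - 0)/3000 + (V_3 - V_1)/470 = 0
Collecting terms (coefficients in siemens):
  0.005583·V_1 - 0.002128·V_3 = 0.03
  0.06913·V_3 - 0.002128·V_1 = 0.6
Determinant D = (0.005583)(0.06913) - (-0.002128)(-0.002128) = 0.0003814
V_1 = [(0.03)(0.06913) - (-0.002128)(0.6)]/D = 8.784 V
V_3 = [(0.005583)(0.6) - (0.03)(-0.002128)]/D = 8.95 V
Power in each resistor, P = (ΔV)²/R:
  P_R1 = (9 - 8.784)²/300 = 0.000155 W
  P_R2 = (8.784 - 0)²/8200 = 0.00941 W
  P_R3 = (9 - 8.95)²/15 = 0.0001669 W
  P_R4 = (0 - 8.95)²/3000 = 0.0267 W
  P_R5 = (8.784 - 8.95)²/470 = 0.00005836 W
P_total = P_R1 + P_R2 + P_R3 + P_R4 + P_R5 = 0.03649 W

Final answer: 0.03649 W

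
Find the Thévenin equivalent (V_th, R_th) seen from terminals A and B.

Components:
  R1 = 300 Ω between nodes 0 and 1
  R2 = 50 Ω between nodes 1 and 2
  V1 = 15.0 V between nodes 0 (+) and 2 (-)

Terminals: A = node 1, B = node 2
Step 1 — V_th is the open-circuit voltage V_A - V_B (nothing connected across the terminals).
Nodal analysis, taking node 2 as the 0 V reference.
Source V1 fixes V_0 = 15 V.
KCL at each unknown node (sum of currents leaving = 0; resistances in Ω):
  Node 1: (V_1 - 15)/300 + (V_1 - 0)/50 = 0
Collecting terms: 0.02333 × V_1 = 0.05  =>  V_1 = 2.143 V
V_th = V_1 - V_2 = 2.143 - 0 = 2.143 V
Step 2 — R_th: zero the source — replace V1 by a short circuit (node 2 merges into node 0) — and find the resistance seen between A (node 1) and B (node 0).
Reduce the network between node 1 (A) and node 0 (B) by series/parallel combination:
  Rp1 = R1 ‖ R2 (parallel, both between nodes 0 and 1) = 1/(1/300 + 1/50) = 42.86 Ω
R_th = 42.86 Ω

Final answer: V_th = 2.143 V, R_th = 42.86 Ω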